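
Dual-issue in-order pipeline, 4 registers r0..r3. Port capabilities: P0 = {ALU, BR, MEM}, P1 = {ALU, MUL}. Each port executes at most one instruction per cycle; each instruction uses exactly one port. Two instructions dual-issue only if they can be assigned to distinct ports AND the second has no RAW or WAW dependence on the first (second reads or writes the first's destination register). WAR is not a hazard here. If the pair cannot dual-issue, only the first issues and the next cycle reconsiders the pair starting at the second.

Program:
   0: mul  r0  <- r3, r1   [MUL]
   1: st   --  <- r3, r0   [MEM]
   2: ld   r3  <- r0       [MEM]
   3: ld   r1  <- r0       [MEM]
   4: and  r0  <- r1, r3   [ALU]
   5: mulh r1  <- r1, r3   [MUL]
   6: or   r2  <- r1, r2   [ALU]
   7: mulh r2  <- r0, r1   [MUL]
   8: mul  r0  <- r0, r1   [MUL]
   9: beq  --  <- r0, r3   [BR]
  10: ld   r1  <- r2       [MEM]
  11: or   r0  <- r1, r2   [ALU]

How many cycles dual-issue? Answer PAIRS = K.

PAIRS = 1

[0] i0  mul  -- RAW r0
[1] i1  st  -- no-port MEM/MEM
[2] i2  ld  -- no-port MEM/MEM
[3] i3  ld  -- RAW r1
[4] i4+i5  and;mulh  -- 2-wide
[5] i6  or  -- WAW r2
[6] i7  mulh  -- no-port MUL/MUL
[7] i8  mul  -- RAW r0
[8] i9  beq  -- no-port BR/MEM
[9] i10  ld  -- RAW r1
[10] i11  or  -- tail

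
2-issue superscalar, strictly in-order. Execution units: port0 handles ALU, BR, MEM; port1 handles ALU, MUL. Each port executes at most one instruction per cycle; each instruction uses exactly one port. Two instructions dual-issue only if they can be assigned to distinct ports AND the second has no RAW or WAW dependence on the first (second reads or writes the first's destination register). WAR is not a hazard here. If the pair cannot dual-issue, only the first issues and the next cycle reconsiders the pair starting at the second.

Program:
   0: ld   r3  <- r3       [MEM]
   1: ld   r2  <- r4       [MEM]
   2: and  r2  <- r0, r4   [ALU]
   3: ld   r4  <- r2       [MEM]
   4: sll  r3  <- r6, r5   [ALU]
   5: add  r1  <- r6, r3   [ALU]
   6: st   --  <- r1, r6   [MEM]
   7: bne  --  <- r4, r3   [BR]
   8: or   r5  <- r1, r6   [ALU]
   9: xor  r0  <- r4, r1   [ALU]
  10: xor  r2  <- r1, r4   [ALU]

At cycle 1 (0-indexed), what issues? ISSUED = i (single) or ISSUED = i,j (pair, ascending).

[0] i0  ld.MEM  -- no-port MEM/MEM
[1] i1  ld.MEM  -- WAW r2
[2] i2  and.ALU  -- RAW r2
[3] i3+i4  ld.MEM+sll.ALU  -- 2-wide
[4] i5  add.ALU  -- RAW r1
[5] i6  st.MEM  -- no-port MEM/BR
[6] i7+i8  bne.BR+or.ALU  -- 2-wide
[7] i9+i10  xor.ALU+xor.ALU  -- 2-wide

ISSUED = 1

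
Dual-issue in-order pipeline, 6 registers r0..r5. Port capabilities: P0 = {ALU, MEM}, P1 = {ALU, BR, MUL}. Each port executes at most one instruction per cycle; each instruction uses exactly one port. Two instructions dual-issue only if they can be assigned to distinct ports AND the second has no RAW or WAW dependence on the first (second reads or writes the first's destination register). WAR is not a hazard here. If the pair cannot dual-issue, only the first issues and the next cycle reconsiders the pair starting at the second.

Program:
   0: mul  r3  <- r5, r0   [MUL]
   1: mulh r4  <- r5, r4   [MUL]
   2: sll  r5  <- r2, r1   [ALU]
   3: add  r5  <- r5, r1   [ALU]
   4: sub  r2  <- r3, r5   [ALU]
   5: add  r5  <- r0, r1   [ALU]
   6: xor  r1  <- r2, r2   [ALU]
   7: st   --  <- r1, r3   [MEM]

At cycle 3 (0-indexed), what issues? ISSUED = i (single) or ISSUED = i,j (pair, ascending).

ISSUED = 4,5

c0: i0 mul.MUL  no-port MUL/MUL
c1: i1&i2 mulh.MUL+sll.ALU  pair
c2: i3 add.ALU  RAW r5
c3: i4&i5 sub.ALU+add.ALU  pair
c4: i6 xor.ALU  RAW r1
c5: i7 st.MEM  tail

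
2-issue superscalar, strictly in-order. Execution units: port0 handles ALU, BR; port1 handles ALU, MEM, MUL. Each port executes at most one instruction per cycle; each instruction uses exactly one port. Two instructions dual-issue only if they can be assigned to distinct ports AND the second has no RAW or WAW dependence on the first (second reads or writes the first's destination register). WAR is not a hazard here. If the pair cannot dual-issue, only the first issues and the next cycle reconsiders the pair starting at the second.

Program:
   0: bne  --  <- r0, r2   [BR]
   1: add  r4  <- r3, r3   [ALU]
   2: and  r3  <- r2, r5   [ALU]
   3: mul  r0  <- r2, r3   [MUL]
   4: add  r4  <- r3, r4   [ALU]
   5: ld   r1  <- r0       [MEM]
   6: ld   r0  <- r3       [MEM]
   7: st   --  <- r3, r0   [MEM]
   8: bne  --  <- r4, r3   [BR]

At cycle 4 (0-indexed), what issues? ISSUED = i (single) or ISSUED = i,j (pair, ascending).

ISSUED = 6

t=0 i0/i1:bne add ; 2-wide
t=1 i2:and ; RAW r3
t=2 i3/i4:mul add ; 2-wide
t=3 i5:ld ; no-port MEM/MEM
t=4 i6:ld ; no-port MEM/MEM
t=5 i7/i8:st bne ; 2-wide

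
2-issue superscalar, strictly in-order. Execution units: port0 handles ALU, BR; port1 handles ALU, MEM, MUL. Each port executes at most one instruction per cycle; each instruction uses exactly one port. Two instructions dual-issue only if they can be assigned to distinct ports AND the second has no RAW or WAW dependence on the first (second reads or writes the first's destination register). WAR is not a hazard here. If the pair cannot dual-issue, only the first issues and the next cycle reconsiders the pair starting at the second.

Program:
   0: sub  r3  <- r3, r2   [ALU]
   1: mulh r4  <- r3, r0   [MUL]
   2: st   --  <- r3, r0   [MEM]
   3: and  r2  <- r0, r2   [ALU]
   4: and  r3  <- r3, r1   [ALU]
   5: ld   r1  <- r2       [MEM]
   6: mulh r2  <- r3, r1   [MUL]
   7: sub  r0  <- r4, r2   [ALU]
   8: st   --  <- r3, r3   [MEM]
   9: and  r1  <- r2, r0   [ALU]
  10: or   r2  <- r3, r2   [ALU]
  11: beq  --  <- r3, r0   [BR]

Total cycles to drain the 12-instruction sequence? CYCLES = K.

CYCLES = 8

0. sub @i0  | RAW r3
1. mulh @i1  | no-port MUL/MEM
2. st/and @i2+i3  | pair
3. and/ld @i4+i5  | pair
4. mulh @i6  | RAW r2
5. sub/st @i7+i8  | pair
6. and/or @i9+i10  | pair
7. beq @i11  | tail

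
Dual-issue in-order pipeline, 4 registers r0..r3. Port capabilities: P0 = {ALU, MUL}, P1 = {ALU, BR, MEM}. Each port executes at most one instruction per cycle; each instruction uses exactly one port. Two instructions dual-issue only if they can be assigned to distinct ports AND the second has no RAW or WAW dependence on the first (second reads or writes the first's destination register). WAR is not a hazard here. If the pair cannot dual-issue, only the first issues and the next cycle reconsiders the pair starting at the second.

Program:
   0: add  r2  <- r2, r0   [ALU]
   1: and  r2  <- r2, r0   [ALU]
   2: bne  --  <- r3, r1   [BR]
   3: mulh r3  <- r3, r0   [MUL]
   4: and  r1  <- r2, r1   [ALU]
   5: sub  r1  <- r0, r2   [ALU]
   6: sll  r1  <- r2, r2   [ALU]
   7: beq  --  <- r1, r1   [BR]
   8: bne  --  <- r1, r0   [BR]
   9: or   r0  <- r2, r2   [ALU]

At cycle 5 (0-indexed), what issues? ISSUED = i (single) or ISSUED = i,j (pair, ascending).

c0: i0 add  RAW+WAW r2
c1: i1/i2 and/bne  2-wide
c2: i3/i4 mulh/and  2-wide
c3: i5 sub  WAW r1
c4: i6 sll  RAW r1
c5: i7 beq  no-port BR/BR
c6: i8/i9 bne/or  2-wide

ISSUED = 7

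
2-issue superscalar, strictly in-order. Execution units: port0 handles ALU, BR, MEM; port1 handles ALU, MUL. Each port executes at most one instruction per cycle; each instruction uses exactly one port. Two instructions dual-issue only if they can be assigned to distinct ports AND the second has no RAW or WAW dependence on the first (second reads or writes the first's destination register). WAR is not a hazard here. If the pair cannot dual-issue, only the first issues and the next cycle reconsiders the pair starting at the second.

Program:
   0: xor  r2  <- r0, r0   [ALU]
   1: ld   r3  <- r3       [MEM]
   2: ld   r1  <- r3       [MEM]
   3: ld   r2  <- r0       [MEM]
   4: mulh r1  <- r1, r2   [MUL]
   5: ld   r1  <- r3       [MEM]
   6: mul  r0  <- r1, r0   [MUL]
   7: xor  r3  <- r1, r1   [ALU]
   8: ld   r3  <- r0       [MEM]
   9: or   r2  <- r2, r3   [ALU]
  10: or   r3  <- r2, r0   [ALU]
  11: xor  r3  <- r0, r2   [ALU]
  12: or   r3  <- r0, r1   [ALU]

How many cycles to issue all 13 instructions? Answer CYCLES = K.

t=0 i0,i1:xor+ld ; dual
t=1 i2:ld ; no-port MEM/MEM
t=2 i3:ld ; RAW r2
t=3 i4:mulh ; WAW r1
t=4 i5:ld ; RAW r1
t=5 i6,i7:mul+xor ; dual
t=6 i8:ld ; RAW r3
t=7 i9:or ; RAW r2
t=8 i10:or ; WAW r3
t=9 i11:xor ; WAW r3
t=10 i12:or ; tail

CYCLES = 11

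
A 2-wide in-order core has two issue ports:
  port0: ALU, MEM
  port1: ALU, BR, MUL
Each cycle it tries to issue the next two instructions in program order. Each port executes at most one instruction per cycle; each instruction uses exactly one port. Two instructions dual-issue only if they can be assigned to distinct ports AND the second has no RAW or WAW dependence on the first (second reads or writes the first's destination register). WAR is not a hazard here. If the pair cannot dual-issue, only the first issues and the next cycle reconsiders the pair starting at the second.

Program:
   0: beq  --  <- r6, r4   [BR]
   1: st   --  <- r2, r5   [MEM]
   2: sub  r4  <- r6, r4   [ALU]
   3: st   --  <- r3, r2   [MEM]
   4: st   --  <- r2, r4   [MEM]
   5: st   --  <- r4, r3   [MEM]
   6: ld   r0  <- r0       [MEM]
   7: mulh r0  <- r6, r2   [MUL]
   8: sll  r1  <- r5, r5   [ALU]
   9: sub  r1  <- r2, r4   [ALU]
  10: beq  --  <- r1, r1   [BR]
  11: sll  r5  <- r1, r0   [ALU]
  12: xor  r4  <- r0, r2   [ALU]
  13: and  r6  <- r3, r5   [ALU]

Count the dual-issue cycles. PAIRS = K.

c0: i0&i1 beq+st  dual
c1: i2&i3 sub+st  dual
c2: i4 st  no-port MEM/MEM
c3: i5 st  no-port MEM/MEM
c4: i6 ld  WAW r0
c5: i7&i8 mulh+sll  dual
c6: i9 sub  RAW r1
c7: i10&i11 beq+sll  dual
c8: i12&i13 xor+and  dual

PAIRS = 5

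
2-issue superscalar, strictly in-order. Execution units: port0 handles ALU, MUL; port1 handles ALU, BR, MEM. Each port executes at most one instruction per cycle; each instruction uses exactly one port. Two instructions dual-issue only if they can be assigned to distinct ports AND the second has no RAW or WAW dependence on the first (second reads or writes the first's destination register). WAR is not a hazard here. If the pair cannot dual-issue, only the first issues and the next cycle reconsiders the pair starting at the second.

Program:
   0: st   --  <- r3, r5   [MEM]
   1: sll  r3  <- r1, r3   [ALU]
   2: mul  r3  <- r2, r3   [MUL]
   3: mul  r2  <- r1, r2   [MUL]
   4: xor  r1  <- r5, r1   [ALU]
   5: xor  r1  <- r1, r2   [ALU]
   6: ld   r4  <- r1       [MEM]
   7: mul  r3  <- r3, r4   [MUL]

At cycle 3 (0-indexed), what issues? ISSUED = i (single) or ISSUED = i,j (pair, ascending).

ISSUED = 5

0. st;sll @i0,i1  | dual
1. mul @i2  | no-port MUL/MUL
2. mul;xor @i3,i4  | dual
3. xor @i5  | RAW r1
4. ld @i6  | RAW r4
5. mul @i7  | tail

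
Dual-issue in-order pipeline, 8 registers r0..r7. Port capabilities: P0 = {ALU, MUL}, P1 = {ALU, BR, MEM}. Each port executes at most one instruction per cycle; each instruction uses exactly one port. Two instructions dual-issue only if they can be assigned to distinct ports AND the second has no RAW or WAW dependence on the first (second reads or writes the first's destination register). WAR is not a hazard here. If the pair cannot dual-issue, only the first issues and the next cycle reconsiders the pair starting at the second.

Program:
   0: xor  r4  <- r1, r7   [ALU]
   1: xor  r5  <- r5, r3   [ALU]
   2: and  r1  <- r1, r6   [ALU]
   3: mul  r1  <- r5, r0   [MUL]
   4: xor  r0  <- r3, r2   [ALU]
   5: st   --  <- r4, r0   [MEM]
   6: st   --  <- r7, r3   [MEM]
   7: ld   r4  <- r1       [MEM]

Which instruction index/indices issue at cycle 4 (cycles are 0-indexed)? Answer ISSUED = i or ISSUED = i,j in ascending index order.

ISSUED = 6

  cy0 -> i0&i1 (xor xor) 2-wide
  cy1 -> i2 (and) WAW r1
  cy2 -> i3&i4 (mul xor) 2-wide
  cy3 -> i5 (st) no-port MEM/MEM
  cy4 -> i6 (st) no-port MEM/MEM
  cy5 -> i7 (ld) tail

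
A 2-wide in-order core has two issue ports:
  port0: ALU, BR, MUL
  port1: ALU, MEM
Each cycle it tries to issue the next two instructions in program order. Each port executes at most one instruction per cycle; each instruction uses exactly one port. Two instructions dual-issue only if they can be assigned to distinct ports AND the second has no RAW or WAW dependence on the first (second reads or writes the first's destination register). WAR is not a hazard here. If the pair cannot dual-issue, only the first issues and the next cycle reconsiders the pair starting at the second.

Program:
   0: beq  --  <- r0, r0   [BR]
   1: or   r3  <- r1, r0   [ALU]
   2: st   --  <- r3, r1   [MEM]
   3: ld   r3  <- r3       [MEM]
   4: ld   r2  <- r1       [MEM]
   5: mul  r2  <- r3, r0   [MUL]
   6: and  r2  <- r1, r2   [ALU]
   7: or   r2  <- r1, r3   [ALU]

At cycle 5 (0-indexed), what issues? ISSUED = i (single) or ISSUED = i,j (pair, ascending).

c0: i0&i1 beq or  pair
c1: i2 st  no-port MEM/MEM
c2: i3 ld  no-port MEM/MEM
c3: i4 ld  WAW r2
c4: i5 mul  RAW+WAW r2
c5: i6 and  WAW r2
c6: i7 or  tail

ISSUED = 6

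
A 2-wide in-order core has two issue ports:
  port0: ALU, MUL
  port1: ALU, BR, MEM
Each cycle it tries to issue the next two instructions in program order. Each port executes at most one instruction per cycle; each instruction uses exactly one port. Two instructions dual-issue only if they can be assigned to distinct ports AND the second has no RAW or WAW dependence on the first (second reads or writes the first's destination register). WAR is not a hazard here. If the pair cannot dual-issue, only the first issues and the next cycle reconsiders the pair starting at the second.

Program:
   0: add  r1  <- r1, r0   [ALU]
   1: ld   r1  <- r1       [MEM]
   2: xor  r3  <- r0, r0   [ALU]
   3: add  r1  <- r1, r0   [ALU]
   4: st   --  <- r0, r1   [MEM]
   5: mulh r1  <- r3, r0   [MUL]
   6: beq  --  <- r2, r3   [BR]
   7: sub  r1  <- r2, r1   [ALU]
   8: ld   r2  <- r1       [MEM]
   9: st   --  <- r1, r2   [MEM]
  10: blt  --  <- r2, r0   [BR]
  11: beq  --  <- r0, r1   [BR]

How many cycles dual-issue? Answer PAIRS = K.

c0: i0 add  RAW+WAW r1
c1: i1/i2 ld/xor  dual
c2: i3 add  RAW r1
c3: i4/i5 st/mulh  dual
c4: i6/i7 beq/sub  dual
c5: i8 ld  no-port MEM/MEM
c6: i9 st  no-port MEM/BR
c7: i10 blt  no-port BR/BR
c8: i11 beq  tail

PAIRS = 3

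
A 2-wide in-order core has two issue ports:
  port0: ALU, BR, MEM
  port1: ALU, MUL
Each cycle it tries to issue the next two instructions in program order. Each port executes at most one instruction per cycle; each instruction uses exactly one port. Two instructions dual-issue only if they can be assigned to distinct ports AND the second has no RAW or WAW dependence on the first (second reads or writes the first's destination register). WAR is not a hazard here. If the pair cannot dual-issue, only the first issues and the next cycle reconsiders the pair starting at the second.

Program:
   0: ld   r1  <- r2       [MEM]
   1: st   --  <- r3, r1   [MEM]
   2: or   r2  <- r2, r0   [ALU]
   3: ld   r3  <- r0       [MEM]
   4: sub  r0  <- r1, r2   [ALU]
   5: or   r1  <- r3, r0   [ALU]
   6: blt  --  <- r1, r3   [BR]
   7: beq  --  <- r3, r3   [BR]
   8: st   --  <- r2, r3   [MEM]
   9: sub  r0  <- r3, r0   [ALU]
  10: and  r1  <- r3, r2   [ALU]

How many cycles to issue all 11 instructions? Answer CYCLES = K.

CYCLES = 8

[0] i0  ld  -- no-port MEM/MEM
[1] i1+i2  st;or  -- 2-wide
[2] i3+i4  ld;sub  -- 2-wide
[3] i5  or  -- RAW r1
[4] i6  blt  -- no-port BR/BR
[5] i7  beq  -- no-port BR/MEM
[6] i8+i9  st;sub  -- 2-wide
[7] i10  and  -- tail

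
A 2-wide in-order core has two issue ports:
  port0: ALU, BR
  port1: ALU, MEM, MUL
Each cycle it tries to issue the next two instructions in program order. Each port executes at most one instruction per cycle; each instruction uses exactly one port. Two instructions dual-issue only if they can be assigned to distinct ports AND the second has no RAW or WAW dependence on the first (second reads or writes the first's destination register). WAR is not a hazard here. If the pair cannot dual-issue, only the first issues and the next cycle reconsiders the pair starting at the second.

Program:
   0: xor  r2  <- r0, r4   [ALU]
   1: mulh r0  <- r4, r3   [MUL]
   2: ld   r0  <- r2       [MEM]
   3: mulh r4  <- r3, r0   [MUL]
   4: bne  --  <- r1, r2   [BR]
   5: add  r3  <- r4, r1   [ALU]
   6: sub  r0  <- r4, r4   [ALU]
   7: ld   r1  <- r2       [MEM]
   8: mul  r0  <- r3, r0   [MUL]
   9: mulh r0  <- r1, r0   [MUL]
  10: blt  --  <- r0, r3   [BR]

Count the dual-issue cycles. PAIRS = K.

#0 head=0: xor.ALU+mulh.MUL i0&i1 dual
#1 head=2: ld.MEM i2 no-port MEM/MUL
#2 head=3: mulh.MUL+bne.BR i3&i4 dual
#3 head=5: add.ALU+sub.ALU i5&i6 dual
#4 head=7: ld.MEM i7 no-port MEM/MUL
#5 head=8: mul.MUL i8 no-port MUL/MUL
#6 head=9: mulh.MUL i9 RAW r0
#7 head=10: blt.BR i10 tail

PAIRS = 3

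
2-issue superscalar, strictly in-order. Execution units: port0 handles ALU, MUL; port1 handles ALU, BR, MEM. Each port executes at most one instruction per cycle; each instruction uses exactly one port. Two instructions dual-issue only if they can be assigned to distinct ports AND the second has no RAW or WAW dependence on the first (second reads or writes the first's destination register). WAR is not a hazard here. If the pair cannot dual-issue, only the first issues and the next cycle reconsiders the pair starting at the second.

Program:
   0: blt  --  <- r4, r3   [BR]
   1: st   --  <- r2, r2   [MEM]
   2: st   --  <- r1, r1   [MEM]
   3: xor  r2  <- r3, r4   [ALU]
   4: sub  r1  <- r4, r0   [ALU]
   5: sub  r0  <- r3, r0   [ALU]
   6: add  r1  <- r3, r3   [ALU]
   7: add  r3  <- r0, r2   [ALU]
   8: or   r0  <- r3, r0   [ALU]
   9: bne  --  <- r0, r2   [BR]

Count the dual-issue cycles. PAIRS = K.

PAIRS = 3

  cy0 -> i0 (blt) no-port BR/MEM
  cy1 -> i1 (st) no-port MEM/MEM
  cy2 -> i2/i3 (st;xor) pair
  cy3 -> i4/i5 (sub;sub) pair
  cy4 -> i6/i7 (add;add) pair
  cy5 -> i8 (or) RAW r0
  cy6 -> i9 (bne) tail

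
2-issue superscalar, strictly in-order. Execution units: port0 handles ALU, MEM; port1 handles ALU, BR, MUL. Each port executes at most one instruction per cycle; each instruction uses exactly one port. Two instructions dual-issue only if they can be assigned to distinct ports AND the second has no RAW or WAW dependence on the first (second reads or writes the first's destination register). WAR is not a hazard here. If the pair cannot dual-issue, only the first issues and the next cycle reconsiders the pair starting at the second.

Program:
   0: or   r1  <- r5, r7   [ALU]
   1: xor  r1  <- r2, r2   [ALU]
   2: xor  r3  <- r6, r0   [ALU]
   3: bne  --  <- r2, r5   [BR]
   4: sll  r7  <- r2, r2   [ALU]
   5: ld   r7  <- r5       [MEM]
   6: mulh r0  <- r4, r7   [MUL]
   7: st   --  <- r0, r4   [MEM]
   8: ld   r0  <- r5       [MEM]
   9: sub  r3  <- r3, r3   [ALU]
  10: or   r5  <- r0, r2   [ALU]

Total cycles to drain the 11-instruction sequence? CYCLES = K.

CYCLES = 8

t=0 i0:or.ALU ; WAW r1
t=1 i1&i2:xor.ALU+xor.ALU ; pair
t=2 i3&i4:bne.BR+sll.ALU ; pair
t=3 i5:ld.MEM ; RAW r7
t=4 i6:mulh.MUL ; RAW r0
t=5 i7:st.MEM ; no-port MEM/MEM
t=6 i8&i9:ld.MEM+sub.ALU ; pair
t=7 i10:or.ALU ; tail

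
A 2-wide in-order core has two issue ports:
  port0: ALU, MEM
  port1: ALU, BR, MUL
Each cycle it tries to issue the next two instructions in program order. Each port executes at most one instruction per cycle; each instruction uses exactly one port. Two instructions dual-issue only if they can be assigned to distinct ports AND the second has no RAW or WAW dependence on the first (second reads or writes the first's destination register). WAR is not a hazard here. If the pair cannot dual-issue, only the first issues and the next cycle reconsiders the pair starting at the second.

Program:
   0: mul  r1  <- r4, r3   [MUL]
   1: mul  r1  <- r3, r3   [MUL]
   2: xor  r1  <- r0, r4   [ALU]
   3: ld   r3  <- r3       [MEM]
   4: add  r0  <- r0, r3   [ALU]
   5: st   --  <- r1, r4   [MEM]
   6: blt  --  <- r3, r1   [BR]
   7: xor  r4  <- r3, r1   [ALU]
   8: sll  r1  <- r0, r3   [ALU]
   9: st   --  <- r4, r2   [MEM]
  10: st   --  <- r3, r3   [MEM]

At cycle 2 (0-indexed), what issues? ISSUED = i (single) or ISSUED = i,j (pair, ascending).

#0 head=0: mul i0 no-port MUL/MUL
#1 head=1: mul i1 WAW r1
#2 head=2: xor;ld i2+i3 2-wide
#3 head=4: add;st i4+i5 2-wide
#4 head=6: blt;xor i6+i7 2-wide
#5 head=8: sll;st i8+i9 2-wide
#6 head=10: st i10 tail

ISSUED = 2,3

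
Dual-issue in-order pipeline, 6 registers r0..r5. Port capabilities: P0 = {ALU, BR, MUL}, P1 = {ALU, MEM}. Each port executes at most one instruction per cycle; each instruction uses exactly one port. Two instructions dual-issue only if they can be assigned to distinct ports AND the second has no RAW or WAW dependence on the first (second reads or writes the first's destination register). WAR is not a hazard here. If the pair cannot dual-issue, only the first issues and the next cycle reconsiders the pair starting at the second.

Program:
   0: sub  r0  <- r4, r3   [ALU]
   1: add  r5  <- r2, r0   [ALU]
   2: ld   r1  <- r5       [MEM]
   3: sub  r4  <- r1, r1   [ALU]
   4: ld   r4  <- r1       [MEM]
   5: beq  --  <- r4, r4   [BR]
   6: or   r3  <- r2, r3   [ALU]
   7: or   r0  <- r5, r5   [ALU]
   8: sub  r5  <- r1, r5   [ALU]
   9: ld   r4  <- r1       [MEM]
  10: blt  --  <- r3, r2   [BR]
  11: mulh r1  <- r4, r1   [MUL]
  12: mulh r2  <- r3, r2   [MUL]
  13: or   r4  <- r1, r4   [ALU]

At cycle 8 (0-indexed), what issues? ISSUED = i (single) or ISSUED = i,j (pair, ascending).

ISSUED = 11

#0 head=0: sub i0 RAW r0
#1 head=1: add i1 RAW r5
#2 head=2: ld i2 RAW r1
#3 head=3: sub i3 WAW r4
#4 head=4: ld i4 RAW r4
#5 head=5: beq or i5+i6 dual
#6 head=7: or sub i7+i8 dual
#7 head=9: ld blt i9+i10 dual
#8 head=11: mulh i11 no-port MUL/MUL
#9 head=12: mulh or i12+i13 dual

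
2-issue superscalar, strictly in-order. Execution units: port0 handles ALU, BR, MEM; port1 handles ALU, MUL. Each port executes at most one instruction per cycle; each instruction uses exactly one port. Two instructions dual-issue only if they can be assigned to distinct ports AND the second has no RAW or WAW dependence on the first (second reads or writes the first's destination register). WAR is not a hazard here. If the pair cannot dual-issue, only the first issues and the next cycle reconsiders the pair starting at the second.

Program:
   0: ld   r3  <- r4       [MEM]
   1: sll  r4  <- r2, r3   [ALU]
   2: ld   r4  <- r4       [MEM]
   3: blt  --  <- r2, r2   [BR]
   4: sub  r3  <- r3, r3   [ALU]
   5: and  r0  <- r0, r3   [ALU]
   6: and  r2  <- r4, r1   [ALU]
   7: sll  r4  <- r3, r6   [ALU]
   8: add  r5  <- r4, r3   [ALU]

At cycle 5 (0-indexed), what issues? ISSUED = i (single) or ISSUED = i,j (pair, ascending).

ISSUED = 7

0. ld @i0  | RAW r3
1. sll @i1  | RAW+WAW r4
2. ld @i2  | no-port MEM/BR
3. blt/sub @i3/i4  | 2-wide
4. and/and @i5/i6  | 2-wide
5. sll @i7  | RAW r4
6. add @i8  | tail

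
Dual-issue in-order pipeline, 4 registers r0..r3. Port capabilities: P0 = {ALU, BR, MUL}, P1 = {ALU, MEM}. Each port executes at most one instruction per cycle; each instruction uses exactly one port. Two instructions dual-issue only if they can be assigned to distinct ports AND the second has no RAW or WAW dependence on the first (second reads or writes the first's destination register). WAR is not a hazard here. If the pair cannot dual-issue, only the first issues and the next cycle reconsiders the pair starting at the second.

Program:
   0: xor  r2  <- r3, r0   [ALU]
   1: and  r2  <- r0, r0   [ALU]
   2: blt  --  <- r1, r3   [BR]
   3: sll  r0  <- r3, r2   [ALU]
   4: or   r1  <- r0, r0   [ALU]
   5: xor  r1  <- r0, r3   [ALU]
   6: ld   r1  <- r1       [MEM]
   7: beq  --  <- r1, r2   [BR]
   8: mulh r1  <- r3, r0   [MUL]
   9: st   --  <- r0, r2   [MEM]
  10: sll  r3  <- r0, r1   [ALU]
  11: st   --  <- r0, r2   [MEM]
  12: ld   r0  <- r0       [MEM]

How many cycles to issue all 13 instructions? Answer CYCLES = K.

c0: i0 xor  WAW r2
c1: i1,i2 and/blt  dual
c2: i3 sll  RAW r0
c3: i4 or  WAW r1
c4: i5 xor  RAW+WAW r1
c5: i6 ld  RAW r1
c6: i7 beq  no-port BR/MUL
c7: i8,i9 mulh/st  dual
c8: i10,i11 sll/st  dual
c9: i12 ld  tail

CYCLES = 10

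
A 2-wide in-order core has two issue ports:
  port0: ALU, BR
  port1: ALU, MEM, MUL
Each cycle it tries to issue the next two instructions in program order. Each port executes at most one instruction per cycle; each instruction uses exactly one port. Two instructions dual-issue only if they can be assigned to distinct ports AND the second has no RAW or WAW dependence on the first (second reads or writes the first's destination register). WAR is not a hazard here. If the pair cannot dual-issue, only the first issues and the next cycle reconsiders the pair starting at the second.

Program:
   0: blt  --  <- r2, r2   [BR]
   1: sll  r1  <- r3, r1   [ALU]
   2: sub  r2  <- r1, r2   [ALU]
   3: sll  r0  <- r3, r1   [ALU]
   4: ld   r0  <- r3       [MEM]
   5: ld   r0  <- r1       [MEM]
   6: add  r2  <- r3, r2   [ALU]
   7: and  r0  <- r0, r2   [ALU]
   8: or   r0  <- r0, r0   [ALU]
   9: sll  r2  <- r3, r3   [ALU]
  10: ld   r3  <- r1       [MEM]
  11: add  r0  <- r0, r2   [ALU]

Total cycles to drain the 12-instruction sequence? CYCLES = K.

CYCLES = 7

[0] i0,i1  blt+sll  -- 2-wide
[1] i2,i3  sub+sll  -- 2-wide
[2] i4  ld  -- no-port MEM/MEM
[3] i5,i6  ld+add  -- 2-wide
[4] i7  and  -- RAW+WAW r0
[5] i8,i9  or+sll  -- 2-wide
[6] i10,i11  ld+add  -- 2-wide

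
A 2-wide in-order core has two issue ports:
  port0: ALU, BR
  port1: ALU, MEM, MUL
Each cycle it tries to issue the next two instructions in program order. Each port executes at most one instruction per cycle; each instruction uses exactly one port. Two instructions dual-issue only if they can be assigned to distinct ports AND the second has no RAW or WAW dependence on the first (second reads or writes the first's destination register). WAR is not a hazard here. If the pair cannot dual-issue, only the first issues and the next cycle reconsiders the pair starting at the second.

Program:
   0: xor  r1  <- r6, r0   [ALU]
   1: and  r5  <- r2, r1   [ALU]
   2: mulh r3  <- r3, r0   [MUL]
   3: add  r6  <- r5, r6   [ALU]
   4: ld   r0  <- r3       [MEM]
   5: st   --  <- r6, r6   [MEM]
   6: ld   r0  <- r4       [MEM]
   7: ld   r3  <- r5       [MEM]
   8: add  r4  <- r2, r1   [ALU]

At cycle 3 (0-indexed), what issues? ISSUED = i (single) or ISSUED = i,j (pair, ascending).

ISSUED = 5

[0] i0  xor.ALU  -- RAW r1
[1] i1+i2  and.ALU/mulh.MUL  -- dual
[2] i3+i4  add.ALU/ld.MEM  -- dual
[3] i5  st.MEM  -- no-port MEM/MEM
[4] i6  ld.MEM  -- no-port MEM/MEM
[5] i7+i8  ld.MEM/add.ALU  -- dual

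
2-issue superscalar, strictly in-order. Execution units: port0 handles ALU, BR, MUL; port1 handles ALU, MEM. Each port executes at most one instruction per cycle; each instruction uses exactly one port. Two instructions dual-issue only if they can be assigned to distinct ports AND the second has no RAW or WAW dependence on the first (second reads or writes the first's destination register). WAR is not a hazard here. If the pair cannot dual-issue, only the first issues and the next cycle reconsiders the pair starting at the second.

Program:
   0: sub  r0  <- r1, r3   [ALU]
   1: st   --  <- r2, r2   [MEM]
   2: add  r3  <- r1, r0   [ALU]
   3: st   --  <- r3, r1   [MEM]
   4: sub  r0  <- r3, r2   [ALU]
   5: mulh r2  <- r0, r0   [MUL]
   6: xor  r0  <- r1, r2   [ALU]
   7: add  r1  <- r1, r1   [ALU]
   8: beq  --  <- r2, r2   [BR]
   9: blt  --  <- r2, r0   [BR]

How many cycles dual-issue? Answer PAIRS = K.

  cy0 -> i0&i1 (sub.ALU st.MEM) dual
  cy1 -> i2 (add.ALU) RAW r3
  cy2 -> i3&i4 (st.MEM sub.ALU) dual
  cy3 -> i5 (mulh.MUL) RAW r2
  cy4 -> i6&i7 (xor.ALU add.ALU) dual
  cy5 -> i8 (beq.BR) no-port BR/BR
  cy6 -> i9 (blt.BR) tail

PAIRS = 3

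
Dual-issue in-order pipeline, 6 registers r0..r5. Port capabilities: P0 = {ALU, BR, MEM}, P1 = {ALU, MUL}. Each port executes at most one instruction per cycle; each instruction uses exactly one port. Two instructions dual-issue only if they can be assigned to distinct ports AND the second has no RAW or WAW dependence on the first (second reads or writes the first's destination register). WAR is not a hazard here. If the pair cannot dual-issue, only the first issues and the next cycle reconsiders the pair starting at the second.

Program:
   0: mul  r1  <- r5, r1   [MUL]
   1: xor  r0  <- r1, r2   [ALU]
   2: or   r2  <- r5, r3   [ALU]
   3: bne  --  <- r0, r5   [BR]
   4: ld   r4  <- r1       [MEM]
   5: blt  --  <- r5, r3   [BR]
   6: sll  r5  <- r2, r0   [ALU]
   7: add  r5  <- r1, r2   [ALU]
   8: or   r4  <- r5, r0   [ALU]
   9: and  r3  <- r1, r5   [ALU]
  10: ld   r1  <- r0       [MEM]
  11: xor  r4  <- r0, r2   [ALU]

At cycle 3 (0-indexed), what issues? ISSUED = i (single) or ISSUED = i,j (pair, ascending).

ISSUED = 4

#0 head=0: mul i0 RAW r1
#1 head=1: xor or i1,i2 pair
#2 head=3: bne i3 no-port BR/MEM
#3 head=4: ld i4 no-port MEM/BR
#4 head=5: blt sll i5,i6 pair
#5 head=7: add i7 RAW r5
#6 head=8: or and i8,i9 pair
#7 head=10: ld xor i10,i11 pair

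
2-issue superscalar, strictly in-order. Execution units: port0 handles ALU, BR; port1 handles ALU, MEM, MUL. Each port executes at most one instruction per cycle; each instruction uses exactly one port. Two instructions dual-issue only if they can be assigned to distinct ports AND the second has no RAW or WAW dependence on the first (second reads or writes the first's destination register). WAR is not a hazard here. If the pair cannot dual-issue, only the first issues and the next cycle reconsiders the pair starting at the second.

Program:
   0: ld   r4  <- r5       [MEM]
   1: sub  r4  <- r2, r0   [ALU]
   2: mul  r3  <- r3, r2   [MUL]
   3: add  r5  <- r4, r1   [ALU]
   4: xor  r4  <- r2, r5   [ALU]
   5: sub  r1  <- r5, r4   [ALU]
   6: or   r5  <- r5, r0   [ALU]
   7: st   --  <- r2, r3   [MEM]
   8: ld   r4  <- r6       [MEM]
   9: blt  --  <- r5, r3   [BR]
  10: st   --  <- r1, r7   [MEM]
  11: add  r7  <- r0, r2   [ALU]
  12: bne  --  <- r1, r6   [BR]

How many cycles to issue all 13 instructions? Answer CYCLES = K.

[0] i0  ld  -- WAW r4
[1] i1/i2  sub/mul  -- 2-wide
[2] i3  add  -- RAW r5
[3] i4  xor  -- RAW r4
[4] i5/i6  sub/or  -- 2-wide
[5] i7  st  -- no-port MEM/MEM
[6] i8/i9  ld/blt  -- 2-wide
[7] i10/i11  st/add  -- 2-wide
[8] i12  bne  -- tail

CYCLES = 9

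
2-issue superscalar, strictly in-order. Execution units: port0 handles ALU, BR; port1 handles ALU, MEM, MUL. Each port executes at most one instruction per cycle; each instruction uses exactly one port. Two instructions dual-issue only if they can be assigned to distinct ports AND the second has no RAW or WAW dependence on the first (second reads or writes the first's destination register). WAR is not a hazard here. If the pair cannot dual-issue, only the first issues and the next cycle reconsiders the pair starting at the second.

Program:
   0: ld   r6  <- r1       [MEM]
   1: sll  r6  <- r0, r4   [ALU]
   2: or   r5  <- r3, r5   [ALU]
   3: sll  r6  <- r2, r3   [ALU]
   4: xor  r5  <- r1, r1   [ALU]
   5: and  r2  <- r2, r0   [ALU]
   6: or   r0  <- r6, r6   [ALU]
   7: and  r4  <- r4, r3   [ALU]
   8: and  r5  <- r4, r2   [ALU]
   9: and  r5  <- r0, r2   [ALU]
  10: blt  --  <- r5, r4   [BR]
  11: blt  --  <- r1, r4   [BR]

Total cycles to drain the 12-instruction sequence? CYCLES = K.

0. ld.MEM @i0  | WAW r6
1. sll.ALU/or.ALU @i1,i2  | pair
2. sll.ALU/xor.ALU @i3,i4  | pair
3. and.ALU/or.ALU @i5,i6  | pair
4. and.ALU @i7  | RAW r4
5. and.ALU @i8  | WAW r5
6. and.ALU @i9  | RAW r5
7. blt.BR @i10  | no-port BR/BR
8. blt.BR @i11  | tail

CYCLES = 9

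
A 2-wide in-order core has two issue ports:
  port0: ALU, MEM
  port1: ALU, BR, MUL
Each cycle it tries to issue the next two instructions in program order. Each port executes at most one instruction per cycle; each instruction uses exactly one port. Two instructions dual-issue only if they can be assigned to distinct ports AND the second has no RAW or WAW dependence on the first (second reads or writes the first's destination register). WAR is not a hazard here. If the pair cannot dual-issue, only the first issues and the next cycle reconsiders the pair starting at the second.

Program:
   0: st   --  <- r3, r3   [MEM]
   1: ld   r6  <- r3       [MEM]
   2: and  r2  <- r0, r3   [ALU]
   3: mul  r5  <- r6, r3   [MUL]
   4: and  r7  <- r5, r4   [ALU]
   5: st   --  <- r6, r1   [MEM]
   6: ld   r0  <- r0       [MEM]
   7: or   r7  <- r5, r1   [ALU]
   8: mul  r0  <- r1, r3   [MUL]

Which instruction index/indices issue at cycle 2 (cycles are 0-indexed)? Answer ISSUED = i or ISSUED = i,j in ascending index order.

ISSUED = 3

t=0 i0:st ; no-port MEM/MEM
t=1 i1&i2:ld+and ; pair
t=2 i3:mul ; RAW r5
t=3 i4&i5:and+st ; pair
t=4 i6&i7:ld+or ; pair
t=5 i8:mul ; tail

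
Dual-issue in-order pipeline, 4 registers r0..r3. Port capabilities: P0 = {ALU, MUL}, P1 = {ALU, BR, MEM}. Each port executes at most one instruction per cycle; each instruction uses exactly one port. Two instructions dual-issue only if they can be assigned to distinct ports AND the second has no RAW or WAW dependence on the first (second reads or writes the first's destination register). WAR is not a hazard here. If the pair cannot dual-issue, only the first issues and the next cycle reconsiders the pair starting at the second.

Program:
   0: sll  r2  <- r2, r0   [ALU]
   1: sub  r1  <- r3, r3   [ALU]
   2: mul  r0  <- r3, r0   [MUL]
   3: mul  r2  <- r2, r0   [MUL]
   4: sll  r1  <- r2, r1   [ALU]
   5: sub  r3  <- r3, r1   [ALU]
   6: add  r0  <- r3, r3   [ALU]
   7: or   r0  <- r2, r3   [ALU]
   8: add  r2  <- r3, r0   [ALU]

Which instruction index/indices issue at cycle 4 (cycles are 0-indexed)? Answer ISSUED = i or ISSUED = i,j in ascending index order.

ISSUED = 5

0. sll/sub @i0+i1  | pair
1. mul @i2  | no-port MUL/MUL
2. mul @i3  | RAW r2
3. sll @i4  | RAW r1
4. sub @i5  | RAW r3
5. add @i6  | WAW r0
6. or @i7  | RAW r0
7. add @i8  | tail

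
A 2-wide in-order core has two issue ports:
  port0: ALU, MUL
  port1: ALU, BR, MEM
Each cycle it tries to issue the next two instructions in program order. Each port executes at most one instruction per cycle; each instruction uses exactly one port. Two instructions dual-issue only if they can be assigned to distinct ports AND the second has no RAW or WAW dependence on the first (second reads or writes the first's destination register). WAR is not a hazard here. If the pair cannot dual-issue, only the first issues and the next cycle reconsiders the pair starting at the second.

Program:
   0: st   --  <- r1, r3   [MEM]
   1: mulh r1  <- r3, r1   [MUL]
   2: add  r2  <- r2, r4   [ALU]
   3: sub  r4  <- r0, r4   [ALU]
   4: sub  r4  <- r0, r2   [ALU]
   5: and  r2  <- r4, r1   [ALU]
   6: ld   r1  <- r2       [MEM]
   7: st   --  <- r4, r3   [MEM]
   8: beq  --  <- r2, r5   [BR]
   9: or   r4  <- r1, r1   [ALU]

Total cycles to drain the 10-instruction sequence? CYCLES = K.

  cy0 -> i0/i1 (st.MEM;mulh.MUL) pair
  cy1 -> i2/i3 (add.ALU;sub.ALU) pair
  cy2 -> i4 (sub.ALU) RAW r4
  cy3 -> i5 (and.ALU) RAW r2
  cy4 -> i6 (ld.MEM) no-port MEM/MEM
  cy5 -> i7 (st.MEM) no-port MEM/BR
  cy6 -> i8/i9 (beq.BR;or.ALU) pair

CYCLES = 7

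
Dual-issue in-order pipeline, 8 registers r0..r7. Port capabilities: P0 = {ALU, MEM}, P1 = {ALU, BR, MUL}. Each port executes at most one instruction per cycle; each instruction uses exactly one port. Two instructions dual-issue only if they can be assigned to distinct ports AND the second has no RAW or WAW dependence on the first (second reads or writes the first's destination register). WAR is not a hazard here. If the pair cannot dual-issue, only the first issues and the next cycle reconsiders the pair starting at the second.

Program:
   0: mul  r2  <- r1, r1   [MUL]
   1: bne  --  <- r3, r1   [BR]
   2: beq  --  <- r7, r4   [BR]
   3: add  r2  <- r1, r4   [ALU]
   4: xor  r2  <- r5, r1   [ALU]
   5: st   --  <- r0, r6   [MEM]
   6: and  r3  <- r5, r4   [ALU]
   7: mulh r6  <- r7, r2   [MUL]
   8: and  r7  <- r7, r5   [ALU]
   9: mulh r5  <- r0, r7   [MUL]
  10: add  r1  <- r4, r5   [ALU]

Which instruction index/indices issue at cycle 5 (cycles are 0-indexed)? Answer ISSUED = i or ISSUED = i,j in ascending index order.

  cy0 -> i0 (mul) no-port MUL/BR
  cy1 -> i1 (bne) no-port BR/BR
  cy2 -> i2/i3 (beq add) 2-wide
  cy3 -> i4/i5 (xor st) 2-wide
  cy4 -> i6/i7 (and mulh) 2-wide
  cy5 -> i8 (and) RAW r7
  cy6 -> i9 (mulh) RAW r5
  cy7 -> i10 (add) tail

ISSUED = 8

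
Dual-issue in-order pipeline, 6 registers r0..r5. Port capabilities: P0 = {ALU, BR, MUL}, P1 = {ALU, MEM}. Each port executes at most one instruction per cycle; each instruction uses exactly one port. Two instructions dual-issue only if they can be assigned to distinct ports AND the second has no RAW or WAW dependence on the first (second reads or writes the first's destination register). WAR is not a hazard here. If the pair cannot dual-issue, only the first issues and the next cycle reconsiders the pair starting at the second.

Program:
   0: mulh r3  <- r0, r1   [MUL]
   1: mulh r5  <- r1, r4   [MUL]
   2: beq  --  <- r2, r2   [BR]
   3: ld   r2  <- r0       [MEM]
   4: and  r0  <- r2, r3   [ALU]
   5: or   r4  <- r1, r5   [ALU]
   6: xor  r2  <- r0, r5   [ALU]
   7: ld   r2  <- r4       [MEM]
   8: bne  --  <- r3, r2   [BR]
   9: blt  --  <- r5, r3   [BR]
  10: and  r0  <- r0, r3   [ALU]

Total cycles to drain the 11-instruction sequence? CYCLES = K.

CYCLES = 8

t=0 i0:mulh ; no-port MUL/MUL
t=1 i1:mulh ; no-port MUL/BR
t=2 i2&i3:beq+ld ; dual
t=3 i4&i5:and+or ; dual
t=4 i6:xor ; WAW r2
t=5 i7:ld ; RAW r2
t=6 i8:bne ; no-port BR/BR
t=7 i9&i10:blt+and ; dual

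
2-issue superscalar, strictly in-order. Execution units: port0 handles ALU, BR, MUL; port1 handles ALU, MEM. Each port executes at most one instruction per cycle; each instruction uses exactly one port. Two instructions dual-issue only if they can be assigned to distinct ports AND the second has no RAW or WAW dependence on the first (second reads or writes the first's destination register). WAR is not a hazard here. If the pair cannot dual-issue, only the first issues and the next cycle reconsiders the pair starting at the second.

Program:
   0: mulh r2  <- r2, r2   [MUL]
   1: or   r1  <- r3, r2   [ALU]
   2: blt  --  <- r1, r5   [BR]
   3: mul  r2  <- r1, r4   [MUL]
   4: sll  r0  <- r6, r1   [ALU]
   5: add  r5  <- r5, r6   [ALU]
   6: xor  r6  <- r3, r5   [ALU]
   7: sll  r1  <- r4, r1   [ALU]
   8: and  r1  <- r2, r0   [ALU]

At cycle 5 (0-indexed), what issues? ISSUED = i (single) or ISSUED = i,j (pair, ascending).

#0 head=0: mulh.MUL i0 RAW r2
#1 head=1: or.ALU i1 RAW r1
#2 head=2: blt.BR i2 no-port BR/MUL
#3 head=3: mul.MUL+sll.ALU i3,i4 dual
#4 head=5: add.ALU i5 RAW r5
#5 head=6: xor.ALU+sll.ALU i6,i7 dual
#6 head=8: and.ALU i8 tail

ISSUED = 6,7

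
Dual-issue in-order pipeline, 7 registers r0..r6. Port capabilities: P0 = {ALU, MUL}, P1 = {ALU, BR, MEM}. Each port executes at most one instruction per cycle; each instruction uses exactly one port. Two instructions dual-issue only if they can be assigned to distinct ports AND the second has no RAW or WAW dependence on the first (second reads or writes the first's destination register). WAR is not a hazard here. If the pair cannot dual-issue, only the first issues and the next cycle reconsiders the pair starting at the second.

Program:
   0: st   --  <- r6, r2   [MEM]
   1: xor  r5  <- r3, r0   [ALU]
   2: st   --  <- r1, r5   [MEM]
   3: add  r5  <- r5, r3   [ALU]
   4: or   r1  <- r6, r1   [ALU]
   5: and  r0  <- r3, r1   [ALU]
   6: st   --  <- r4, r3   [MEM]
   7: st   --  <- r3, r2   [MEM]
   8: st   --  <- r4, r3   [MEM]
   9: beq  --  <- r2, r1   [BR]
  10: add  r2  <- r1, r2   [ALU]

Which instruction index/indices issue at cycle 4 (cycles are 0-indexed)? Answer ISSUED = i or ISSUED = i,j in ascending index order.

ISSUED = 7

0. st.MEM;xor.ALU @i0+i1  | 2-wide
1. st.MEM;add.ALU @i2+i3  | 2-wide
2. or.ALU @i4  | RAW r1
3. and.ALU;st.MEM @i5+i6  | 2-wide
4. st.MEM @i7  | no-port MEM/MEM
5. st.MEM @i8  | no-port MEM/BR
6. beq.BR;add.ALU @i9+i10  | 2-wide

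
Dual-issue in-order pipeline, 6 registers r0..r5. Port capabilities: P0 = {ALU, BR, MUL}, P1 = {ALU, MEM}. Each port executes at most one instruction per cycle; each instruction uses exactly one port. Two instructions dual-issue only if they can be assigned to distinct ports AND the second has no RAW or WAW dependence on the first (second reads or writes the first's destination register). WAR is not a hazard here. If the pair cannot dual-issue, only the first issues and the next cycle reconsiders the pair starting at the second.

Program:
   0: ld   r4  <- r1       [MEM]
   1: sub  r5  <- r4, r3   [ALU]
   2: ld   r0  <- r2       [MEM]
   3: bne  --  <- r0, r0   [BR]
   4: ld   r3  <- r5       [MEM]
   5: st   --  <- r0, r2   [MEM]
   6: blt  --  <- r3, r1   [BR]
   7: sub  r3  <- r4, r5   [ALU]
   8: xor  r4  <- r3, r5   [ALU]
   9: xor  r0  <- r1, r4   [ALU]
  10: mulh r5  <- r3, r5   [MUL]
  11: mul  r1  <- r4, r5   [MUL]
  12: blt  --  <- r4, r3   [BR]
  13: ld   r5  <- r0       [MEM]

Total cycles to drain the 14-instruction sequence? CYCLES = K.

0. ld @i0  | RAW r4
1. sub+ld @i1&i2  | dual
2. bne+ld @i3&i4  | dual
3. st+blt @i5&i6  | dual
4. sub @i7  | RAW r3
5. xor @i8  | RAW r4
6. xor+mulh @i9&i10  | dual
7. mul @i11  | no-port MUL/BR
8. blt+ld @i12&i13  | dual

CYCLES = 9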